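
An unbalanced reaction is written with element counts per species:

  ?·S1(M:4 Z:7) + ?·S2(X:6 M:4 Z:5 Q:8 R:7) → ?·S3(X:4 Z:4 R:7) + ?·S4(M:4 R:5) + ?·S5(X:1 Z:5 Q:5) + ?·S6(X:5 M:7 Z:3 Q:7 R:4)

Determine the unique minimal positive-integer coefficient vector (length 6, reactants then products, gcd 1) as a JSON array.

Coefficients: [2, 6, 3, 1, 4, 4]

X: 2·0+6·6 = 36 | 3·4+1·0+4·1+4·5 = 36
M: 2·4+6·4 = 32 | 3·0+1·4+4·0+4·7 = 32
Z: 2·7+6·5 = 44 | 3·4+1·0+4·5+4·3 = 44
Q: 2·0+6·8 = 48 | 3·0+1·0+4·5+4·7 = 48
R: 2·0+6·7 = 42 | 3·7+1·5+4·0+4·4 = 42
gcd(2,6,3,1,4,4) = 1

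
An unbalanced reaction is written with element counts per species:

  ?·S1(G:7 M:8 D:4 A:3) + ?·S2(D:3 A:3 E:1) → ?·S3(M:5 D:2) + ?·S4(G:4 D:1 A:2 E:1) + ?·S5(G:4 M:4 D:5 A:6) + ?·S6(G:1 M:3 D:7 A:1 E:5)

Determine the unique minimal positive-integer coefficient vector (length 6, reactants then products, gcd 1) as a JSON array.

Coefficients: [3, 6, 1, 1, 4, 1]

G: 3·7+6·0 = 21 | 1·0+1·4+4·4+1·1 = 21
M: 3·8+6·0 = 24 | 1·5+1·0+4·4+1·3 = 24
D: 3·4+6·3 = 30 | 1·2+1·1+4·5+1·7 = 30
A: 3·3+6·3 = 27 | 1·0+1·2+4·6+1·1 = 27
E: 3·0+6·1 = 6 | 1·0+1·1+4·0+1·5 = 6
gcd(3,6,1,1,4,1) = 1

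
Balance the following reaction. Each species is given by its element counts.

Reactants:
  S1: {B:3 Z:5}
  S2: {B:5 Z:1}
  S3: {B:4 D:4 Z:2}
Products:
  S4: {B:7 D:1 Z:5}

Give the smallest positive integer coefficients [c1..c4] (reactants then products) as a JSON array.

B: 3·3+3·5+1·4 = 28 | 4·7 = 28
D: 3·0+3·0+1·4 = 4 | 4·1 = 4
Z: 3·5+3·1+1·2 = 20 | 4·5 = 20
gcd(3,3,1,4) = 1

Coefficients: [3, 3, 1, 4]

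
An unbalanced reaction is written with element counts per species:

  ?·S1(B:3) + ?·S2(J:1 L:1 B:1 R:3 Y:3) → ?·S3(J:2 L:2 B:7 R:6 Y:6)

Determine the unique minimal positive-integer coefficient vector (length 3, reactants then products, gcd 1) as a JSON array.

Coefficients: [5, 6, 3]

J: 5·0+6·1 = 6 | 3·2 = 6
L: 5·0+6·1 = 6 | 3·2 = 6
B: 5·3+6·1 = 21 | 3·7 = 21
R: 5·0+6·3 = 18 | 3·6 = 18
Y: 5·0+6·3 = 18 | 3·6 = 18
gcd(5,6,3) = 1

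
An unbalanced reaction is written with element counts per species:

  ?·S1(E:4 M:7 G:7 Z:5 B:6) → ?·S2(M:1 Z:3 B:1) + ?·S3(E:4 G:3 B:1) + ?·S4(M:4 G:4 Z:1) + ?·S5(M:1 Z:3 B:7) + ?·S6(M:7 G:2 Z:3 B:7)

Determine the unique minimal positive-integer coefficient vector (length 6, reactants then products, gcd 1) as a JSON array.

Coefficients: [5, 4, 5, 4, 1, 2]

E: 5·4 = 20 | 4·0+5·4+4·0+1·0+2·0 = 20
M: 5·7 = 35 | 4·1+5·0+4·4+1·1+2·7 = 35
G: 5·7 = 35 | 4·0+5·3+4·4+1·0+2·2 = 35
Z: 5·5 = 25 | 4·3+5·0+4·1+1·3+2·3 = 25
B: 5·6 = 30 | 4·1+5·1+4·0+1·7+2·7 = 30
gcd(5,4,5,4,1,2) = 1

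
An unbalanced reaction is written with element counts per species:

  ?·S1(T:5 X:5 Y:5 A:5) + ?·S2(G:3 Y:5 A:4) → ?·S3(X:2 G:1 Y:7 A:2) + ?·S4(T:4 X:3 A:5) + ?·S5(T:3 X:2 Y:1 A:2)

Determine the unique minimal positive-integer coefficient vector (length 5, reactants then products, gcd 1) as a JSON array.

T: 4·5+1·0 = 20 | 3·0+2·4+4·3 = 20
X: 4·5+1·0 = 20 | 3·2+2·3+4·2 = 20
G: 4·0+1·3 = 3 | 3·1+2·0+4·0 = 3
Y: 4·5+1·5 = 25 | 3·7+2·0+4·1 = 25
A: 4·5+1·4 = 24 | 3·2+2·5+4·2 = 24
gcd(4,1,3,2,4) = 1

Coefficients: [4, 1, 3, 2, 4]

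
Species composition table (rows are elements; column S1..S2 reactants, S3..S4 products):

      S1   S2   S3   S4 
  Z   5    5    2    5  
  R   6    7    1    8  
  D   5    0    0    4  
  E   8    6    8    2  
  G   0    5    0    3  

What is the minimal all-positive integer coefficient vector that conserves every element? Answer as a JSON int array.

Z: 4·5+3·5 = 35 | 5·2+5·5 = 35
R: 4·6+3·7 = 45 | 5·1+5·8 = 45
D: 4·5+3·0 = 20 | 5·0+5·4 = 20
E: 4·8+3·6 = 50 | 5·8+5·2 = 50
G: 4·0+3·5 = 15 | 5·0+5·3 = 15
gcd(4,3,5,5) = 1

Coefficients: [4, 3, 5, 5]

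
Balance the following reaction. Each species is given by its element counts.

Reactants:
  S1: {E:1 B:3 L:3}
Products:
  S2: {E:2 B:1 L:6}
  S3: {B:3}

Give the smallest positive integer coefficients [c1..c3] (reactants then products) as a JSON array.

E: 6·1 = 6 | 3·2+5·0 = 6
B: 6·3 = 18 | 3·1+5·3 = 18
L: 6·3 = 18 | 3·6+5·0 = 18
gcd(6,3,5) = 1

Coefficients: [6, 3, 5]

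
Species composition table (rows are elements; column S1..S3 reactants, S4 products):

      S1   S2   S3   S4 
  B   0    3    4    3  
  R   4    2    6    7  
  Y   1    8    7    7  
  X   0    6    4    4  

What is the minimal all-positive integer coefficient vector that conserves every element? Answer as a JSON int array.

B: 5·0+2·3+3·4 = 18 | 6·3 = 18
R: 5·4+2·2+3·6 = 42 | 6·7 = 42
Y: 5·1+2·8+3·7 = 42 | 6·7 = 42
X: 5·0+2·6+3·4 = 24 | 6·4 = 24
gcd(5,2,3,6) = 1

Coefficients: [5, 2, 3, 6]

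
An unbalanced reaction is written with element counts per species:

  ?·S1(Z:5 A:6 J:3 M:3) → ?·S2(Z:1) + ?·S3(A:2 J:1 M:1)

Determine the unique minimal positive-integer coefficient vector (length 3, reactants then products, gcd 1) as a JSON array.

Coefficients: [1, 5, 3]

Z: 1·5 = 5 | 5·1+3·0 = 5
A: 1·6 = 6 | 5·0+3·2 = 6
J: 1·3 = 3 | 5·0+3·1 = 3
M: 1·3 = 3 | 5·0+3·1 = 3
gcd(1,5,3) = 1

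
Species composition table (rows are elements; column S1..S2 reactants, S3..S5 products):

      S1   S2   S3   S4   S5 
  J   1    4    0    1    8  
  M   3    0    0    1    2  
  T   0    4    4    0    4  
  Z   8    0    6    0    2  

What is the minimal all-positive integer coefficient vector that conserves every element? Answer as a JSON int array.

Coefficients: [1, 2, 1, 1, 1]

J: 1·1+2·4 = 9 | 1·0+1·1+1·8 = 9
M: 1·3+2·0 = 3 | 1·0+1·1+1·2 = 3
T: 1·0+2·4 = 8 | 1·4+1·0+1·4 = 8
Z: 1·8+2·0 = 8 | 1·6+1·0+1·2 = 8
gcd(1,2,1,1,1) = 1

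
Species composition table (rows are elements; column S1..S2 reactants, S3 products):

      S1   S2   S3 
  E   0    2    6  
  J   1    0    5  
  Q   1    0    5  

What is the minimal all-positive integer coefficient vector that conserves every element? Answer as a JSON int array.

Coefficients: [5, 3, 1]

E: 5·0+3·2 = 6 | 1·6 = 6
J: 5·1+3·0 = 5 | 1·5 = 5
Q: 5·1+3·0 = 5 | 1·5 = 5
gcd(5,3,1) = 1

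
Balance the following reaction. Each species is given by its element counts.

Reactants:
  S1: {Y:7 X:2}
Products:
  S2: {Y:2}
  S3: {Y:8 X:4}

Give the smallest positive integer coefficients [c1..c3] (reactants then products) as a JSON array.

Coefficients: [2, 3, 1]

Y: 2·7 = 14 | 3·2+1·8 = 14
X: 2·2 = 4 | 3·0+1·4 = 4
gcd(2,3,1) = 1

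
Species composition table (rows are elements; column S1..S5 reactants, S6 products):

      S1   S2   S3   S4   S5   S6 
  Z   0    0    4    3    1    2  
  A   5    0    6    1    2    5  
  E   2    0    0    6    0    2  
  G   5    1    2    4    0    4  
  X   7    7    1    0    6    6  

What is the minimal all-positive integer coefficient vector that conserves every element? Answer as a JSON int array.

Coefficients: [3, 1, 2, 1, 1, 6]

Z: 3·0+1·0+2·4+1·3+1·1 = 12 | 6·2 = 12
A: 3·5+1·0+2·6+1·1+1·2 = 30 | 6·5 = 30
E: 3·2+1·0+2·0+1·6+1·0 = 12 | 6·2 = 12
G: 3·5+1·1+2·2+1·4+1·0 = 24 | 6·4 = 24
X: 3·7+1·7+2·1+1·0+1·6 = 36 | 6·6 = 36
gcd(3,1,2,1,1,6) = 1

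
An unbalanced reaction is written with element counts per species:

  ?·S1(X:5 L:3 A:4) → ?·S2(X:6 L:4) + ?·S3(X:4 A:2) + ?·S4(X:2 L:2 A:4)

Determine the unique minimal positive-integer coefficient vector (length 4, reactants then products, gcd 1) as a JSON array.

X: 6·5 = 30 | 2·6+2·4+5·2 = 30
L: 6·3 = 18 | 2·4+2·0+5·2 = 18
A: 6·4 = 24 | 2·0+2·2+5·4 = 24
gcd(6,2,2,5) = 1

Coefficients: [6, 2, 2, 5]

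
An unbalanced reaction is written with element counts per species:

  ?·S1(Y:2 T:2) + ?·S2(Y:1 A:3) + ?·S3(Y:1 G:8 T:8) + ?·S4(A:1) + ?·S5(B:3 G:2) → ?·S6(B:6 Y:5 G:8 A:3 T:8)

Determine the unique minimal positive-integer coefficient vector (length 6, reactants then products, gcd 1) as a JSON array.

B: 4·0+1·0+1·0+3·0+4·3 = 12 | 2·6 = 12
Y: 4·2+1·1+1·1+3·0+4·0 = 10 | 2·5 = 10
G: 4·0+1·0+1·8+3·0+4·2 = 16 | 2·8 = 16
A: 4·0+1·3+1·0+3·1+4·0 = 6 | 2·3 = 6
T: 4·2+1·0+1·8+3·0+4·0 = 16 | 2·8 = 16
gcd(4,1,1,3,4,2) = 1

Coefficients: [4, 1, 1, 3, 4, 2]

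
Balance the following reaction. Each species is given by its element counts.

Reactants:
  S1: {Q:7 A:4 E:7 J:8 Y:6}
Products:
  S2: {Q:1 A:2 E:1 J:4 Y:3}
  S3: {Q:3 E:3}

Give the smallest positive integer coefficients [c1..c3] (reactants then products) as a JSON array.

Coefficients: [3, 6, 5]

Q: 3·7 = 21 | 6·1+5·3 = 21
A: 3·4 = 12 | 6·2+5·0 = 12
E: 3·7 = 21 | 6·1+5·3 = 21
J: 3·8 = 24 | 6·4+5·0 = 24
Y: 3·6 = 18 | 6·3+5·0 = 18
gcd(3,6,5) = 1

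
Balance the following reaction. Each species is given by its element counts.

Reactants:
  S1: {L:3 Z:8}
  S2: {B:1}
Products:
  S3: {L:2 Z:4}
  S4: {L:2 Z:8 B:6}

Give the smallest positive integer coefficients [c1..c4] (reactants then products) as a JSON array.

L: 2·3+6·0 = 6 | 2·2+1·2 = 6
Z: 2·8+6·0 = 16 | 2·4+1·8 = 16
B: 2·0+6·1 = 6 | 2·0+1·6 = 6
gcd(2,6,2,1) = 1

Coefficients: [2, 6, 2, 1]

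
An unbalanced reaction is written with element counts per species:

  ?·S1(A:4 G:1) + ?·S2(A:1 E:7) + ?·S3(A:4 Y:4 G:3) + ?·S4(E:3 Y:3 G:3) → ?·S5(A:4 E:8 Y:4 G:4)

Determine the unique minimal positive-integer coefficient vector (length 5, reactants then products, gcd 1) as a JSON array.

Coefficients: [2, 4, 2, 4, 5]

A: 2·4+4·1+2·4+4·0 = 20 | 5·4 = 20
E: 2·0+4·7+2·0+4·3 = 40 | 5·8 = 40
Y: 2·0+4·0+2·4+4·3 = 20 | 5·4 = 20
G: 2·1+4·0+2·3+4·3 = 20 | 5·4 = 20
gcd(2,4,2,4,5) = 1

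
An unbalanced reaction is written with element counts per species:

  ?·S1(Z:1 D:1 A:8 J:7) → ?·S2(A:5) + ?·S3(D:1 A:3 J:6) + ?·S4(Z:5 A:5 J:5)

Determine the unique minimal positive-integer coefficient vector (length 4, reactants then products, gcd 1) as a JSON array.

Coefficients: [5, 4, 5, 1]

Z: 5·1 = 5 | 4·0+5·0+1·5 = 5
D: 5·1 = 5 | 4·0+5·1+1·0 = 5
A: 5·8 = 40 | 4·5+5·3+1·5 = 40
J: 5·7 = 35 | 4·0+5·6+1·5 = 35
gcd(5,4,5,1) = 1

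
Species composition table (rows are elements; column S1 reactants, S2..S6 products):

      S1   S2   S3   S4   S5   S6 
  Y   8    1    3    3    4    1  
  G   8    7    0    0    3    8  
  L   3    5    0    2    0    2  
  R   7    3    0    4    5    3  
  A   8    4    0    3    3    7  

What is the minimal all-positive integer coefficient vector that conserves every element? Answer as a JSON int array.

Y: 5·8 = 40 | 1·1+6·3+2·3+3·4+3·1 = 40
G: 5·8 = 40 | 1·7+6·0+2·0+3·3+3·8 = 40
L: 5·3 = 15 | 1·5+6·0+2·2+3·0+3·2 = 15
R: 5·7 = 35 | 1·3+6·0+2·4+3·5+3·3 = 35
A: 5·8 = 40 | 1·4+6·0+2·3+3·3+3·7 = 40
gcd(5,1,6,2,3,3) = 1

Coefficients: [5, 1, 6, 2, 3, 3]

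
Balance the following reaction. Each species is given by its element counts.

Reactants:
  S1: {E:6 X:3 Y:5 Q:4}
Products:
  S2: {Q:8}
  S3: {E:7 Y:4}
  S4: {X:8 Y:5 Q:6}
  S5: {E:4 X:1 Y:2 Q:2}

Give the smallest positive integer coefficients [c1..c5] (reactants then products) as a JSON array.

E: 6·6 = 36 | 1·0+4·7+2·0+2·4 = 36
X: 6·3 = 18 | 1·0+4·0+2·8+2·1 = 18
Y: 6·5 = 30 | 1·0+4·4+2·5+2·2 = 30
Q: 6·4 = 24 | 1·8+4·0+2·6+2·2 = 24
gcd(6,1,4,2,2) = 1

Coefficients: [6, 1, 4, 2, 2]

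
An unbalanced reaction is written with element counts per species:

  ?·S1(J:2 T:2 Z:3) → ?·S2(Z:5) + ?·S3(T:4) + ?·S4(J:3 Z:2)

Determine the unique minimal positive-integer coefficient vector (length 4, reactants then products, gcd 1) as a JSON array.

Coefficients: [6, 2, 3, 4]

J: 6·2 = 12 | 2·0+3·0+4·3 = 12
T: 6·2 = 12 | 2·0+3·4+4·0 = 12
Z: 6·3 = 18 | 2·5+3·0+4·2 = 18
gcd(6,2,3,4) = 1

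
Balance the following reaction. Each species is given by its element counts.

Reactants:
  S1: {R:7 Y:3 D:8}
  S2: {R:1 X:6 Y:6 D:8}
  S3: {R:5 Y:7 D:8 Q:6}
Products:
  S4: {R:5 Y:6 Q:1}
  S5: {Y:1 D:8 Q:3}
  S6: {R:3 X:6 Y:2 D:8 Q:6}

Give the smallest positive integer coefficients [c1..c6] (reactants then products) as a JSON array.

R: 1·7+1·1+5·5 = 33 | 6·5+6·0+1·3 = 33
X: 1·0+1·6+5·0 = 6 | 6·0+6·0+1·6 = 6
Y: 1·3+1·6+5·7 = 44 | 6·6+6·1+1·2 = 44
D: 1·8+1·8+5·8 = 56 | 6·0+6·8+1·8 = 56
Q: 1·0+1·0+5·6 = 30 | 6·1+6·3+1·6 = 30
gcd(1,1,5,6,6,1) = 1

Coefficients: [1, 1, 5, 6, 6, 1]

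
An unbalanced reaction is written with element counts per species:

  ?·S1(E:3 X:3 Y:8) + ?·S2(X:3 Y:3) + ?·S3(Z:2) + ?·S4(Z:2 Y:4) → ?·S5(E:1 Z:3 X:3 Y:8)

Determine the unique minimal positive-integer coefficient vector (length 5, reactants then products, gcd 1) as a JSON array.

E: 2·3+4·0+4·0+5·0 = 6 | 6·1 = 6
Z: 2·0+4·0+4·2+5·2 = 18 | 6·3 = 18
X: 2·3+4·3+4·0+5·0 = 18 | 6·3 = 18
Y: 2·8+4·3+4·0+5·4 = 48 | 6·8 = 48
gcd(2,4,4,5,6) = 1

Coefficients: [2, 4, 4, 5, 6]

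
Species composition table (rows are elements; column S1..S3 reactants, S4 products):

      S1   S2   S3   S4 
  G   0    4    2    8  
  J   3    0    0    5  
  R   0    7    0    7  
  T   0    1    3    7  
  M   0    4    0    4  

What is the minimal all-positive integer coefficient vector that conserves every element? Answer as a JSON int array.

Coefficients: [5, 3, 6, 3]

G: 5·0+3·4+6·2 = 24 | 3·8 = 24
J: 5·3+3·0+6·0 = 15 | 3·5 = 15
R: 5·0+3·7+6·0 = 21 | 3·7 = 21
T: 5·0+3·1+6·3 = 21 | 3·7 = 21
M: 5·0+3·4+6·0 = 12 | 3·4 = 12
gcd(5,3,6,3) = 1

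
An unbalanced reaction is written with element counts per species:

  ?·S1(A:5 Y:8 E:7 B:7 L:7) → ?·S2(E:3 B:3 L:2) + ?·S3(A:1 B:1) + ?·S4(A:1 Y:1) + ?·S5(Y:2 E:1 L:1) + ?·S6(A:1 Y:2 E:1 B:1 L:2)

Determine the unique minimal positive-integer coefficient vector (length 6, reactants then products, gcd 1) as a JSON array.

A: 3·5 = 15 | 4·0+5·1+6·1+5·0+4·1 = 15
Y: 3·8 = 24 | 4·0+5·0+6·1+5·2+4·2 = 24
E: 3·7 = 21 | 4·3+5·0+6·0+5·1+4·1 = 21
B: 3·7 = 21 | 4·3+5·1+6·0+5·0+4·1 = 21
L: 3·7 = 21 | 4·2+5·0+6·0+5·1+4·2 = 21
gcd(3,4,5,6,5,4) = 1

Coefficients: [3, 4, 5, 6, 5, 4]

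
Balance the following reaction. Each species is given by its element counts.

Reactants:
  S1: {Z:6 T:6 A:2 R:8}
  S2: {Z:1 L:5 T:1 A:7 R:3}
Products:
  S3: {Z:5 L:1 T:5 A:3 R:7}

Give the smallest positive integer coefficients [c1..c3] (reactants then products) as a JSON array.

Z: 4·6+1·1 = 25 | 5·5 = 25
L: 4·0+1·5 = 5 | 5·1 = 5
T: 4·6+1·1 = 25 | 5·5 = 25
A: 4·2+1·7 = 15 | 5·3 = 15
R: 4·8+1·3 = 35 | 5·7 = 35
gcd(4,1,5) = 1

Coefficients: [4, 1, 5]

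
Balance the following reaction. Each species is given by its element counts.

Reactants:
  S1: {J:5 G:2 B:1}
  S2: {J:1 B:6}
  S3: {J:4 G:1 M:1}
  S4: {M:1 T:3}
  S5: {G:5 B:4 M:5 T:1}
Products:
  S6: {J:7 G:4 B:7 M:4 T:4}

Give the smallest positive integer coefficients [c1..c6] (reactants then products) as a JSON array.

J: 3·5+4·1+4·4+6·0+2·0 = 35 | 5·7 = 35
G: 3·2+4·0+4·1+6·0+2·5 = 20 | 5·4 = 20
B: 3·1+4·6+4·0+6·0+2·4 = 35 | 5·7 = 35
M: 3·0+4·0+4·1+6·1+2·5 = 20 | 5·4 = 20
T: 3·0+4·0+4·0+6·3+2·1 = 20 | 5·4 = 20
gcd(3,4,4,6,2,5) = 1

Coefficients: [3, 4, 4, 6, 2, 5]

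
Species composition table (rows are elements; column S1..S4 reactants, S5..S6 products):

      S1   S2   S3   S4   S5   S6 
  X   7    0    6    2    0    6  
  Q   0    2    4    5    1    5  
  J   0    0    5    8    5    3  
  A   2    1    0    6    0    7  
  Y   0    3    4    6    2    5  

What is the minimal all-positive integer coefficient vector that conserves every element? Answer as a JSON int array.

X: 2·7+1·0+1·6+5·2 = 30 | 6·0+5·6 = 30
Q: 2·0+1·2+1·4+5·5 = 31 | 6·1+5·5 = 31
J: 2·0+1·0+1·5+5·8 = 45 | 6·5+5·3 = 45
A: 2·2+1·1+1·0+5·6 = 35 | 6·0+5·7 = 35
Y: 2·0+1·3+1·4+5·6 = 37 | 6·2+5·5 = 37
gcd(2,1,1,5,6,5) = 1

Coefficients: [2, 1, 1, 5, 6, 5]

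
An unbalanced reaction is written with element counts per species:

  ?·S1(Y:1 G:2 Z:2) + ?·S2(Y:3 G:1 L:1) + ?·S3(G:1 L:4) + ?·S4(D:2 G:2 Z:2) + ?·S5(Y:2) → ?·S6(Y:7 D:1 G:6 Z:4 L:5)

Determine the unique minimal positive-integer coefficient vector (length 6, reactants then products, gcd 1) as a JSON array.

Y: 6·1+4·3+4·0+2·0+5·2 = 28 | 4·7 = 28
D: 6·0+4·0+4·0+2·2+5·0 = 4 | 4·1 = 4
G: 6·2+4·1+4·1+2·2+5·0 = 24 | 4·6 = 24
Z: 6·2+4·0+4·0+2·2+5·0 = 16 | 4·4 = 16
L: 6·0+4·1+4·4+2·0+5·0 = 20 | 4·5 = 20
gcd(6,4,4,2,5,4) = 1

Coefficients: [6, 4, 4, 2, 5, 4]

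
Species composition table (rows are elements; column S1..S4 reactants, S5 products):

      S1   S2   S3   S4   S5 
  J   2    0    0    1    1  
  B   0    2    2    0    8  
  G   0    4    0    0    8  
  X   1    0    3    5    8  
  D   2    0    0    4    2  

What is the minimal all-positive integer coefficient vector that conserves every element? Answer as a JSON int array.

Coefficients: [1, 6, 6, 1, 3]

J: 1·2+6·0+6·0+1·1 = 3 | 3·1 = 3
B: 1·0+6·2+6·2+1·0 = 24 | 3·8 = 24
G: 1·0+6·4+6·0+1·0 = 24 | 3·8 = 24
X: 1·1+6·0+6·3+1·5 = 24 | 3·8 = 24
D: 1·2+6·0+6·0+1·4 = 6 | 3·2 = 6
gcd(1,6,6,1,3) = 1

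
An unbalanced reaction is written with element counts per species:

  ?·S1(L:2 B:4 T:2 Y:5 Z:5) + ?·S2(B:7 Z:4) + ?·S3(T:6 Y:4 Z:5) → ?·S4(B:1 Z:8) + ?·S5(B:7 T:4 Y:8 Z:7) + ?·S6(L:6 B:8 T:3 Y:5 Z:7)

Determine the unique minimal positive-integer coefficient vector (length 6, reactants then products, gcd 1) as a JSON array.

L: 6·2+2·0+1·0 = 12 | 1·0+3·0+2·6 = 12
B: 6·4+2·7+1·0 = 38 | 1·1+3·7+2·8 = 38
T: 6·2+2·0+1·6 = 18 | 1·0+3·4+2·3 = 18
Y: 6·5+2·0+1·4 = 34 | 1·0+3·8+2·5 = 34
Z: 6·5+2·4+1·5 = 43 | 1·8+3·7+2·7 = 43
gcd(6,2,1,1,3,2) = 1

Coefficients: [6, 2, 1, 1, 3, 2]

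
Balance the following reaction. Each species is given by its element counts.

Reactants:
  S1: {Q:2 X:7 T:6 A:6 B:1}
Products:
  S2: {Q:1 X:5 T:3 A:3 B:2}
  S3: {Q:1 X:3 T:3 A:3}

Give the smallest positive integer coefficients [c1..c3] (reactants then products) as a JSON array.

Coefficients: [2, 1, 3]

Q: 2·2 = 4 | 1·1+3·1 = 4
X: 2·7 = 14 | 1·5+3·3 = 14
T: 2·6 = 12 | 1·3+3·3 = 12
A: 2·6 = 12 | 1·3+3·3 = 12
B: 2·1 = 2 | 1·2+3·0 = 2
gcd(2,1,3) = 1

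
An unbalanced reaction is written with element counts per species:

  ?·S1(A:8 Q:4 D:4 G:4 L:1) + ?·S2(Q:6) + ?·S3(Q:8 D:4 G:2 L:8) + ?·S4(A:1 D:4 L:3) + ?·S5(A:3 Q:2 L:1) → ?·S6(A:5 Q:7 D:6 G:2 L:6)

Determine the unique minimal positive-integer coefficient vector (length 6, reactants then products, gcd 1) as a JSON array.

A: 2·8+2·0+2·0+5·1+3·3 = 30 | 6·5 = 30
Q: 2·4+2·6+2·8+5·0+3·2 = 42 | 6·7 = 42
D: 2·4+2·0+2·4+5·4+3·0 = 36 | 6·6 = 36
G: 2·4+2·0+2·2+5·0+3·0 = 12 | 6·2 = 12
L: 2·1+2·0+2·8+5·3+3·1 = 36 | 6·6 = 36
gcd(2,2,2,5,3,6) = 1

Coefficients: [2, 2, 2, 5, 3, 6]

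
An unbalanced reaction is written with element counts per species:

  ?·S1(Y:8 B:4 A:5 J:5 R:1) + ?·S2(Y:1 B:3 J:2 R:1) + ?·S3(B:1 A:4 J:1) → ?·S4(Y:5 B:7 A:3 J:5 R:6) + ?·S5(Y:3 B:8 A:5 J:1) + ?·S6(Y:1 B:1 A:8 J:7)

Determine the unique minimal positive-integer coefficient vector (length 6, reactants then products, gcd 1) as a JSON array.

Coefficients: [1, 5, 6, 1, 2, 2]

Y: 1·8+5·1+6·0 = 13 | 1·5+2·3+2·1 = 13
B: 1·4+5·3+6·1 = 25 | 1·7+2·8+2·1 = 25
A: 1·5+5·0+6·4 = 29 | 1·3+2·5+2·8 = 29
J: 1·5+5·2+6·1 = 21 | 1·5+2·1+2·7 = 21
R: 1·1+5·1+6·0 = 6 | 1·6+2·0+2·0 = 6
gcd(1,5,6,1,2,2) = 1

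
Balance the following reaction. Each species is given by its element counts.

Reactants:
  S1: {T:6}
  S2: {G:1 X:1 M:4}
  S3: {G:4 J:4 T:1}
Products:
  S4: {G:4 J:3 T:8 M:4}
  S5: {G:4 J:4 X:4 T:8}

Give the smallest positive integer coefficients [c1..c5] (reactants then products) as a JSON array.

Coefficients: [6, 4, 4, 4, 1]

G: 6·0+4·1+4·4 = 20 | 4·4+1·4 = 20
J: 6·0+4·0+4·4 = 16 | 4·3+1·4 = 16
X: 6·0+4·1+4·0 = 4 | 4·0+1·4 = 4
T: 6·6+4·0+4·1 = 40 | 4·8+1·8 = 40
M: 6·0+4·4+4·0 = 16 | 4·4+1·0 = 16
gcd(6,4,4,4,1) = 1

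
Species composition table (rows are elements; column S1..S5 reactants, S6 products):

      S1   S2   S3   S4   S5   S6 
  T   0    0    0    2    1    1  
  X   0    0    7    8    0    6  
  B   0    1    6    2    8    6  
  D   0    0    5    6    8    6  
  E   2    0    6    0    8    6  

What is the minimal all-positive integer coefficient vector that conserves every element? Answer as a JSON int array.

T: 5·0+6·0+2·0+2·2+1·1 = 5 | 5·1 = 5
X: 5·0+6·0+2·7+2·8+1·0 = 30 | 5·6 = 30
B: 5·0+6·1+2·6+2·2+1·8 = 30 | 5·6 = 30
D: 5·0+6·0+2·5+2·6+1·8 = 30 | 5·6 = 30
E: 5·2+6·0+2·6+2·0+1·8 = 30 | 5·6 = 30
gcd(5,6,2,2,1,5) = 1

Coefficients: [5, 6, 2, 2, 1, 5]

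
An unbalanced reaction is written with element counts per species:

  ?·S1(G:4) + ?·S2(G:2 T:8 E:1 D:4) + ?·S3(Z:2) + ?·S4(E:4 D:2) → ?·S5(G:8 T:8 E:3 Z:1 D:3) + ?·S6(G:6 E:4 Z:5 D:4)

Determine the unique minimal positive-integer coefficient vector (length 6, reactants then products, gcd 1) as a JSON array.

Coefficients: [6, 2, 6, 3, 2, 2]

G: 6·4+2·2+6·0+3·0 = 28 | 2·8+2·6 = 28
T: 6·0+2·8+6·0+3·0 = 16 | 2·8+2·0 = 16
E: 6·0+2·1+6·0+3·4 = 14 | 2·3+2·4 = 14
Z: 6·0+2·0+6·2+3·0 = 12 | 2·1+2·5 = 12
D: 6·0+2·4+6·0+3·2 = 14 | 2·3+2·4 = 14
gcd(6,2,6,3,2,2) = 1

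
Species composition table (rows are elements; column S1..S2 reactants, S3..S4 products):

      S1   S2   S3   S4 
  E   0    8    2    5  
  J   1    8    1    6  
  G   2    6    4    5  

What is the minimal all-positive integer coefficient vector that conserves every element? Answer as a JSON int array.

Coefficients: [5, 4, 1, 6]

E: 5·0+4·8 = 32 | 1·2+6·5 = 32
J: 5·1+4·8 = 37 | 1·1+6·6 = 37
G: 5·2+4·6 = 34 | 1·4+6·5 = 34
gcd(5,4,1,6) = 1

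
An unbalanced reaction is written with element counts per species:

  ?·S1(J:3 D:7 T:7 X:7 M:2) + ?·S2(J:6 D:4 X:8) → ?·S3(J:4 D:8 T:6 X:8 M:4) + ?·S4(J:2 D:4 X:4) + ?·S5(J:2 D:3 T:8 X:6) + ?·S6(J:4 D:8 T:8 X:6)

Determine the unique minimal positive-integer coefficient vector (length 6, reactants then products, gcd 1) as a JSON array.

J: 6·3+1·6 = 24 | 3·4+2·2+2·2+1·4 = 24
D: 6·7+1·4 = 46 | 3·8+2·4+2·3+1·8 = 46
T: 6·7+1·0 = 42 | 3·6+2·0+2·8+1·8 = 42
X: 6·7+1·8 = 50 | 3·8+2·4+2·6+1·6 = 50
M: 6·2+1·0 = 12 | 3·4+2·0+2·0+1·0 = 12
gcd(6,1,3,2,2,1) = 1

Coefficients: [6, 1, 3, 2, 2, 1]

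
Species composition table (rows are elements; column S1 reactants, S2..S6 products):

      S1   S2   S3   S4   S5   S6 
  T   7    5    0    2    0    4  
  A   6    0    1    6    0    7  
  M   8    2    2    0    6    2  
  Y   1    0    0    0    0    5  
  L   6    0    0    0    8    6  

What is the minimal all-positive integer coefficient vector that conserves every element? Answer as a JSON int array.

T: 5·7 = 35 | 5·5+5·0+3·2+3·0+1·4 = 35
A: 5·6 = 30 | 5·0+5·1+3·6+3·0+1·7 = 30
M: 5·8 = 40 | 5·2+5·2+3·0+3·6+1·2 = 40
Y: 5·1 = 5 | 5·0+5·0+3·0+3·0+1·5 = 5
L: 5·6 = 30 | 5·0+5·0+3·0+3·8+1·6 = 30
gcd(5,5,5,3,3,1) = 1

Coefficients: [5, 5, 5, 3, 3, 1]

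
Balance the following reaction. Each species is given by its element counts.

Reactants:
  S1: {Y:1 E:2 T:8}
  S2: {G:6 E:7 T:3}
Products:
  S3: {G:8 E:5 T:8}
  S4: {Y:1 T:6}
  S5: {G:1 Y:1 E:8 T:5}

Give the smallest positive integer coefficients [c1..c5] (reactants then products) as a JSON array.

G: 5·0+6·6 = 36 | 4·8+1·0+4·1 = 36
Y: 5·1+6·0 = 5 | 4·0+1·1+4·1 = 5
E: 5·2+6·7 = 52 | 4·5+1·0+4·8 = 52
T: 5·8+6·3 = 58 | 4·8+1·6+4·5 = 58
gcd(5,6,4,1,4) = 1

Coefficients: [5, 6, 4, 1, 4]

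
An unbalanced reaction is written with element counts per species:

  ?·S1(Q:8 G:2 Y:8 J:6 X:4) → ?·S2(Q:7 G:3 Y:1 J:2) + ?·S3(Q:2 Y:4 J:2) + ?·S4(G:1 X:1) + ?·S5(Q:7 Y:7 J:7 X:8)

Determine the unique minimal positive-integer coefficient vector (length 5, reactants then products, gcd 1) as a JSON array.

Coefficients: [5, 2, 6, 4, 2]

Q: 5·8 = 40 | 2·7+6·2+4·0+2·7 = 40
G: 5·2 = 10 | 2·3+6·0+4·1+2·0 = 10
Y: 5·8 = 40 | 2·1+6·4+4·0+2·7 = 40
J: 5·6 = 30 | 2·2+6·2+4·0+2·7 = 30
X: 5·4 = 20 | 2·0+6·0+4·1+2·8 = 20
gcd(5,2,6,4,2) = 1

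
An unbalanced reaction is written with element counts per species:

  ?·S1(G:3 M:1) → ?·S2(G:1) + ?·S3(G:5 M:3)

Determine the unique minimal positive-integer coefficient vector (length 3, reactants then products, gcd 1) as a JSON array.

G: 3·3 = 9 | 4·1+1·5 = 9
M: 3·1 = 3 | 4·0+1·3 = 3
gcd(3,4,1) = 1

Coefficients: [3, 4, 1]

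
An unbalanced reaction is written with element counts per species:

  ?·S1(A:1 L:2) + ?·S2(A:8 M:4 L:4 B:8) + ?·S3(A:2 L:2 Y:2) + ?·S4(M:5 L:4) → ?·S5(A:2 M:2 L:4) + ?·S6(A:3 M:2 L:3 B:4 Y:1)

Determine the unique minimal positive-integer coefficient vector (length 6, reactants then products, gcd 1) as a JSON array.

A: 6·1+1·8+1·2+2·0 = 16 | 5·2+2·3 = 16
M: 6·0+1·4+1·0+2·5 = 14 | 5·2+2·2 = 14
L: 6·2+1·4+1·2+2·4 = 26 | 5·4+2·3 = 26
B: 6·0+1·8+1·0+2·0 = 8 | 5·0+2·4 = 8
Y: 6·0+1·0+1·2+2·0 = 2 | 5·0+2·1 = 2
gcd(6,1,1,2,5,2) = 1

Coefficients: [6, 1, 1, 2, 5, 2]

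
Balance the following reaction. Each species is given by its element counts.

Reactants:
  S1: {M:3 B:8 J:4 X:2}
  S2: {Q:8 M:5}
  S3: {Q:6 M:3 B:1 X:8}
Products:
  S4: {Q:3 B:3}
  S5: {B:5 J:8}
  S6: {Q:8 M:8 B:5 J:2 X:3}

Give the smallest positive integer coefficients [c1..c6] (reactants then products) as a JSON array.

Coefficients: [5, 6, 1, 2, 1, 6]

Q: 5·0+6·8+1·6 = 54 | 2·3+1·0+6·8 = 54
M: 5·3+6·5+1·3 = 48 | 2·0+1·0+6·8 = 48
B: 5·8+6·0+1·1 = 41 | 2·3+1·5+6·5 = 41
J: 5·4+6·0+1·0 = 20 | 2·0+1·8+6·2 = 20
X: 5·2+6·0+1·8 = 18 | 2·0+1·0+6·3 = 18
gcd(5,6,1,2,1,6) = 1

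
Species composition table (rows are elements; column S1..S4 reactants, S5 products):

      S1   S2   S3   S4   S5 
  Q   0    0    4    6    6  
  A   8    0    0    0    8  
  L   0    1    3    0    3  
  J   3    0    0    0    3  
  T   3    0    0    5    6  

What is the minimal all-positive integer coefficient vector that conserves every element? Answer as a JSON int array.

Coefficients: [5, 6, 3, 3, 5]

Q: 5·0+6·0+3·4+3·6 = 30 | 5·6 = 30
A: 5·8+6·0+3·0+3·0 = 40 | 5·8 = 40
L: 5·0+6·1+3·3+3·0 = 15 | 5·3 = 15
J: 5·3+6·0+3·0+3·0 = 15 | 5·3 = 15
T: 5·3+6·0+3·0+3·5 = 30 | 5·6 = 30
gcd(5,6,3,3,5) = 1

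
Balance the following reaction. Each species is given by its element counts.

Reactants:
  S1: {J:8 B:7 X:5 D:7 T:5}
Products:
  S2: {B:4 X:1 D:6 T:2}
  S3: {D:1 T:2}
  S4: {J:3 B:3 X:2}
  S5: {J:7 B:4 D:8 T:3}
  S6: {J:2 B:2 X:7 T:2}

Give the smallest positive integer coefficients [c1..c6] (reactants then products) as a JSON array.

J: 5·8 = 40 | 1·0+5·0+5·3+3·7+2·2 = 40
B: 5·7 = 35 | 1·4+5·0+5·3+3·4+2·2 = 35
X: 5·5 = 25 | 1·1+5·0+5·2+3·0+2·7 = 25
D: 5·7 = 35 | 1·6+5·1+5·0+3·8+2·0 = 35
T: 5·5 = 25 | 1·2+5·2+5·0+3·3+2·2 = 25
gcd(5,1,5,5,3,2) = 1

Coefficients: [5, 1, 5, 5, 3, 2]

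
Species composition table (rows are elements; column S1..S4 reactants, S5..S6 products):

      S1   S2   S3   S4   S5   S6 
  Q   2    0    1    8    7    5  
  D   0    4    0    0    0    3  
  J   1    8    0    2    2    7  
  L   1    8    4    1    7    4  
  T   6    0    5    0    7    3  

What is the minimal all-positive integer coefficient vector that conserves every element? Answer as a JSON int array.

Q: 4·2+3·0+6·1+6·8 = 62 | 6·7+4·5 = 62
D: 4·0+3·4+6·0+6·0 = 12 | 6·0+4·3 = 12
J: 4·1+3·8+6·0+6·2 = 40 | 6·2+4·7 = 40
L: 4·1+3·8+6·4+6·1 = 58 | 6·7+4·4 = 58
T: 4·6+3·0+6·5+6·0 = 54 | 6·7+4·3 = 54
gcd(4,3,6,6,6,4) = 1

Coefficients: [4, 3, 6, 6, 6, 4]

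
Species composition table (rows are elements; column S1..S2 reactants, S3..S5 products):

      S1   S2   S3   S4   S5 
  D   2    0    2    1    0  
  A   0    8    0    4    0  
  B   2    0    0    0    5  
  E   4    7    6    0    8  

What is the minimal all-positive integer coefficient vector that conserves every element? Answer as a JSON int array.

Coefficients: [5, 2, 3, 4, 2]

D: 5·2+2·0 = 10 | 3·2+4·1+2·0 = 10
A: 5·0+2·8 = 16 | 3·0+4·4+2·0 = 16
B: 5·2+2·0 = 10 | 3·0+4·0+2·5 = 10
E: 5·4+2·7 = 34 | 3·6+4·0+2·8 = 34
gcd(5,2,3,4,2) = 1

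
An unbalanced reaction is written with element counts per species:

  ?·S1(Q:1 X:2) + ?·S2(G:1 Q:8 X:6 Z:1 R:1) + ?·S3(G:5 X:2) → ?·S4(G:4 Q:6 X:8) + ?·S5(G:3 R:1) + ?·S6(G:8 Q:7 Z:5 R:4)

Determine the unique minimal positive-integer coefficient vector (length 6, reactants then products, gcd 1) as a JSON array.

Coefficients: [3, 5, 6, 6, 1, 1]

G: 3·0+5·1+6·5 = 35 | 6·4+1·3+1·8 = 35
Q: 3·1+5·8+6·0 = 43 | 6·6+1·0+1·7 = 43
X: 3·2+5·6+6·2 = 48 | 6·8+1·0+1·0 = 48
Z: 3·0+5·1+6·0 = 5 | 6·0+1·0+1·5 = 5
R: 3·0+5·1+6·0 = 5 | 6·0+1·1+1·4 = 5
gcd(3,5,6,6,1,1) = 1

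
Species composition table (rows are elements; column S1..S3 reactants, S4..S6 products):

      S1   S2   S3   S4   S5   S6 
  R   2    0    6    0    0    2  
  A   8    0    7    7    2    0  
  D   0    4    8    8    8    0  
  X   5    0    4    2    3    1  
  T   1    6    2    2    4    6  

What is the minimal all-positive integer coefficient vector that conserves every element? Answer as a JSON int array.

R: 2·2+6·0+1·6 = 10 | 3·0+1·0+5·2 = 10
A: 2·8+6·0+1·7 = 23 | 3·7+1·2+5·0 = 23
D: 2·0+6·4+1·8 = 32 | 3·8+1·8+5·0 = 32
X: 2·5+6·0+1·4 = 14 | 3·2+1·3+5·1 = 14
T: 2·1+6·6+1·2 = 40 | 3·2+1·4+5·6 = 40
gcd(2,6,1,3,1,5) = 1

Coefficients: [2, 6, 1, 3, 1, 5]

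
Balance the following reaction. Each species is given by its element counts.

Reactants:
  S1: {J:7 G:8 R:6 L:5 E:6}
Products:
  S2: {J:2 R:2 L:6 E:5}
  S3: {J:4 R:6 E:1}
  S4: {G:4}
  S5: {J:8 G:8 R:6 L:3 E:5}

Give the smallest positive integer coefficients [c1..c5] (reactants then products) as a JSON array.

J: 6·7 = 42 | 3·2+1·4+4·0+4·8 = 42
G: 6·8 = 48 | 3·0+1·0+4·4+4·8 = 48
R: 6·6 = 36 | 3·2+1·6+4·0+4·6 = 36
L: 6·5 = 30 | 3·6+1·0+4·0+4·3 = 30
E: 6·6 = 36 | 3·5+1·1+4·0+4·5 = 36
gcd(6,3,1,4,4) = 1

Coefficients: [6, 3, 1, 4, 4]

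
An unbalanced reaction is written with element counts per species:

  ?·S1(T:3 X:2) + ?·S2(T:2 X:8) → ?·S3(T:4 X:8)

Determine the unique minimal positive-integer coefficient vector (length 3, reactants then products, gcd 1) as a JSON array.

Coefficients: [4, 4, 5]

T: 4·3+4·2 = 20 | 5·4 = 20
X: 4·2+4·8 = 40 | 5·8 = 40
gcd(4,4,5) = 1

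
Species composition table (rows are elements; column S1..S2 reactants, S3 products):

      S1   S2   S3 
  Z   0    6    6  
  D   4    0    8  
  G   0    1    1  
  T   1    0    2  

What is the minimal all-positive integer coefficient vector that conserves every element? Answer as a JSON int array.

Coefficients: [2, 1, 1]

Z: 2·0+1·6 = 6 | 1·6 = 6
D: 2·4+1·0 = 8 | 1·8 = 8
G: 2·0+1·1 = 1 | 1·1 = 1
T: 2·1+1·0 = 2 | 1·2 = 2
gcd(2,1,1) = 1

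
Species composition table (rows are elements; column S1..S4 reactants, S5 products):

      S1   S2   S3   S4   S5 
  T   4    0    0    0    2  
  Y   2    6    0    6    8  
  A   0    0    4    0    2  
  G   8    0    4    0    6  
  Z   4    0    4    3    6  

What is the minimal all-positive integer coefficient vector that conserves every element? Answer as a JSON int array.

Coefficients: [3, 3, 3, 4, 6]

T: 3·4+3·0+3·0+4·0 = 12 | 6·2 = 12
Y: 3·2+3·6+3·0+4·6 = 48 | 6·8 = 48
A: 3·0+3·0+3·4+4·0 = 12 | 6·2 = 12
G: 3·8+3·0+3·4+4·0 = 36 | 6·6 = 36
Z: 3·4+3·0+3·4+4·3 = 36 | 6·6 = 36
gcd(3,3,3,4,6) = 1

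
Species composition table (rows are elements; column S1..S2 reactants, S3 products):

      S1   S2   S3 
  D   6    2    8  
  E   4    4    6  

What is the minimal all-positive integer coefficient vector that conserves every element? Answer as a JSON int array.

D: 5·6+1·2 = 32 | 4·8 = 32
E: 5·4+1·4 = 24 | 4·6 = 24
gcd(5,1,4) = 1

Coefficients: [5, 1, 4]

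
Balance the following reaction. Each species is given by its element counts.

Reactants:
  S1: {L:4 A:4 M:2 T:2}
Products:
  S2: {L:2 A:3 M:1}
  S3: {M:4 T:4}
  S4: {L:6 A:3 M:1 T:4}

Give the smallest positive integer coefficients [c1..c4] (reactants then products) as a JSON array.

L: 6·4 = 24 | 6·2+1·0+2·6 = 24
A: 6·4 = 24 | 6·3+1·0+2·3 = 24
M: 6·2 = 12 | 6·1+1·4+2·1 = 12
T: 6·2 = 12 | 6·0+1·4+2·4 = 12
gcd(6,6,1,2) = 1

Coefficients: [6, 6, 1, 2]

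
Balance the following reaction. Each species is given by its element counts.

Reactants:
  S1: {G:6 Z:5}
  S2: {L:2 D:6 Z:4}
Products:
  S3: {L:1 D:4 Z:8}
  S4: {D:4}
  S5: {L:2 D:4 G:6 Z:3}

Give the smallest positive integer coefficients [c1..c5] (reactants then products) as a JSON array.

Coefficients: [4, 6, 4, 1, 4]

L: 4·0+6·2 = 12 | 4·1+1·0+4·2 = 12
D: 4·0+6·6 = 36 | 4·4+1·4+4·4 = 36
G: 4·6+6·0 = 24 | 4·0+1·0+4·6 = 24
Z: 4·5+6·4 = 44 | 4·8+1·0+4·3 = 44
gcd(4,6,4,1,4) = 1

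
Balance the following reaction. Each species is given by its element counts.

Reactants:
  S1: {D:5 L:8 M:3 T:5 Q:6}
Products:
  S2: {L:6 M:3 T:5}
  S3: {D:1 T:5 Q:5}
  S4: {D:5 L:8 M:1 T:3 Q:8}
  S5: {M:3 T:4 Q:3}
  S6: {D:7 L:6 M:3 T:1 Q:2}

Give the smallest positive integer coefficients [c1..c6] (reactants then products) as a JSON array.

Coefficients: [6, 2, 1, 3, 1, 2]

D: 6·5 = 30 | 2·0+1·1+3·5+1·0+2·7 = 30
L: 6·8 = 48 | 2·6+1·0+3·8+1·0+2·6 = 48
M: 6·3 = 18 | 2·3+1·0+3·1+1·3+2·3 = 18
T: 6·5 = 30 | 2·5+1·5+3·3+1·4+2·1 = 30
Q: 6·6 = 36 | 2·0+1·5+3·8+1·3+2·2 = 36
gcd(6,2,1,3,1,2) = 1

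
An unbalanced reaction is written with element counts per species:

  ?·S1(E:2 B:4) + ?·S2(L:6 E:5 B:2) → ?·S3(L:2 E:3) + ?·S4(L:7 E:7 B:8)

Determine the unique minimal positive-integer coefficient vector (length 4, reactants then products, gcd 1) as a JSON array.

L: 5·0+6·6 = 36 | 4·2+4·7 = 36
E: 5·2+6·5 = 40 | 4·3+4·7 = 40
B: 5·4+6·2 = 32 | 4·0+4·8 = 32
gcd(5,6,4,4) = 1

Coefficients: [5, 6, 4, 4]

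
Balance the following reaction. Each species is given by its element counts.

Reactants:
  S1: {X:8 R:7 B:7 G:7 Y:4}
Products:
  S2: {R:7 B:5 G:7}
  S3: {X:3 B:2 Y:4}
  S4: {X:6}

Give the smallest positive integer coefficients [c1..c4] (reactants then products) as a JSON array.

Coefficients: [6, 6, 6, 5]

X: 6·8 = 48 | 6·0+6·3+5·6 = 48
R: 6·7 = 42 | 6·7+6·0+5·0 = 42
B: 6·7 = 42 | 6·5+6·2+5·0 = 42
G: 6·7 = 42 | 6·7+6·0+5·0 = 42
Y: 6·4 = 24 | 6·0+6·4+5·0 = 24
gcd(6,6,6,5) = 1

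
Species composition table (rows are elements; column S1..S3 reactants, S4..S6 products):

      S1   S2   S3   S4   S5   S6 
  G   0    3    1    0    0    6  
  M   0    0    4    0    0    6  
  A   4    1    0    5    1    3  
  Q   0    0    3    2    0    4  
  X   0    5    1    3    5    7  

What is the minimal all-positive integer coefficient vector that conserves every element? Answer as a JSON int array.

Coefficients: [3, 6, 6, 1, 1, 4]

G: 3·0+6·3+6·1 = 24 | 1·0+1·0+4·6 = 24
M: 3·0+6·0+6·4 = 24 | 1·0+1·0+4·6 = 24
A: 3·4+6·1+6·0 = 18 | 1·5+1·1+4·3 = 18
Q: 3·0+6·0+6·3 = 18 | 1·2+1·0+4·4 = 18
X: 3·0+6·5+6·1 = 36 | 1·3+1·5+4·7 = 36
gcd(3,6,6,1,1,4) = 1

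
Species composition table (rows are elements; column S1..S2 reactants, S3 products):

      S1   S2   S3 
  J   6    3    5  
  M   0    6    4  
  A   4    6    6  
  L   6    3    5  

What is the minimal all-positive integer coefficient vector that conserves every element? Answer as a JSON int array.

J: 3·6+4·3 = 30 | 6·5 = 30
M: 3·0+4·6 = 24 | 6·4 = 24
A: 3·4+4·6 = 36 | 6·6 = 36
L: 3·6+4·3 = 30 | 6·5 = 30
gcd(3,4,6) = 1

Coefficients: [3, 4, 6]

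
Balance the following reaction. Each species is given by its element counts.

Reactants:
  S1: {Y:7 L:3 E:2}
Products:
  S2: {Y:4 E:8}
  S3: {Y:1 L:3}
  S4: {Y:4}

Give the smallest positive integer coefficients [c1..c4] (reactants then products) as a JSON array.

Coefficients: [4, 1, 4, 5]

Y: 4·7 = 28 | 1·4+4·1+5·4 = 28
L: 4·3 = 12 | 1·0+4·3+5·0 = 12
E: 4·2 = 8 | 1·8+4·0+5·0 = 8
gcd(4,1,4,5) = 1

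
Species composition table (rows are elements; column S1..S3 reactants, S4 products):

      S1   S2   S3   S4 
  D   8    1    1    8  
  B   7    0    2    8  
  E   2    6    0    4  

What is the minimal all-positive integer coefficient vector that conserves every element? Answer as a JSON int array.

D: 4·8+2·1+6·1 = 40 | 5·8 = 40
B: 4·7+2·0+6·2 = 40 | 5·8 = 40
E: 4·2+2·6+6·0 = 20 | 5·4 = 20
gcd(4,2,6,5) = 1

Coefficients: [4, 2, 6, 5]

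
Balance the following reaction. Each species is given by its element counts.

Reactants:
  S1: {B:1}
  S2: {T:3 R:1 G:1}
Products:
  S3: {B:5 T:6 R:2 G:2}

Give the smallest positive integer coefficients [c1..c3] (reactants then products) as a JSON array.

Coefficients: [5, 2, 1]

B: 5·1+2·0 = 5 | 1·5 = 5
T: 5·0+2·3 = 6 | 1·6 = 6
R: 5·0+2·1 = 2 | 1·2 = 2
G: 5·0+2·1 = 2 | 1·2 = 2
gcd(5,2,1) = 1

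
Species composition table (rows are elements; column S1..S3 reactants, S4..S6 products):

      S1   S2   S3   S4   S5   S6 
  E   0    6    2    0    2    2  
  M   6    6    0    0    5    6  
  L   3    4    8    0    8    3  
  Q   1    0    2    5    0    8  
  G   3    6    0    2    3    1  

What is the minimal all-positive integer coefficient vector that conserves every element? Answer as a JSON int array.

E: 5·0+1·6+4·2 = 14 | 1·0+6·2+1·2 = 14
M: 5·6+1·6+4·0 = 36 | 1·0+6·5+1·6 = 36
L: 5·3+1·4+4·8 = 51 | 1·0+6·8+1·3 = 51
Q: 5·1+1·0+4·2 = 13 | 1·5+6·0+1·8 = 13
G: 5·3+1·6+4·0 = 21 | 1·2+6·3+1·1 = 21
gcd(5,1,4,1,6,1) = 1

Coefficients: [5, 1, 4, 1, 6, 1]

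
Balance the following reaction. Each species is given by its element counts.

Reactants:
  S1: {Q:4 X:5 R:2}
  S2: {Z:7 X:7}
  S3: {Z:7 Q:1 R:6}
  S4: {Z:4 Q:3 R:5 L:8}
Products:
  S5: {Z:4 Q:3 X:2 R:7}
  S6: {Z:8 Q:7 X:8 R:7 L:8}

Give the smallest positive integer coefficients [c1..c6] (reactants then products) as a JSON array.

Coefficients: [6, 2, 2, 5, 2, 5]

Z: 6·0+2·7+2·7+5·4 = 48 | 2·4+5·8 = 48
Q: 6·4+2·0+2·1+5·3 = 41 | 2·3+5·7 = 41
X: 6·5+2·7+2·0+5·0 = 44 | 2·2+5·8 = 44
R: 6·2+2·0+2·6+5·5 = 49 | 2·7+5·7 = 49
L: 6·0+2·0+2·0+5·8 = 40 | 2·0+5·8 = 40
gcd(6,2,2,5,2,5) = 1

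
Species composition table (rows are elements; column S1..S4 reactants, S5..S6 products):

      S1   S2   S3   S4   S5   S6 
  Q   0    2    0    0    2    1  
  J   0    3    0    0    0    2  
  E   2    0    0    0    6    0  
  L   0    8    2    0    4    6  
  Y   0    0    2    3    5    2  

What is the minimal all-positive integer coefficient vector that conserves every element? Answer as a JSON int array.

Q: 3·0+4·2+4·0+3·0 = 8 | 1·2+6·1 = 8
J: 3·0+4·3+4·0+3·0 = 12 | 1·0+6·2 = 12
E: 3·2+4·0+4·0+3·0 = 6 | 1·6+6·0 = 6
L: 3·0+4·8+4·2+3·0 = 40 | 1·4+6·6 = 40
Y: 3·0+4·0+4·2+3·3 = 17 | 1·5+6·2 = 17
gcd(3,4,4,3,1,6) = 1

Coefficients: [3, 4, 4, 3, 1, 6]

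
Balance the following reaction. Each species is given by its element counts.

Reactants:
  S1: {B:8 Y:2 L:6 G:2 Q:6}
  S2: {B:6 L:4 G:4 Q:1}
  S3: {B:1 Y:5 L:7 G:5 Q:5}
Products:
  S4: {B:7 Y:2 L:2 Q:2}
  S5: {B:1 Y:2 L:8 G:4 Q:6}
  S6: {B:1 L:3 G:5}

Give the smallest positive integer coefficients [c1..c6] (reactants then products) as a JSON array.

B: 1·8+4·6+2·1 = 34 | 4·7+2·1+4·1 = 34
Y: 1·2+4·0+2·5 = 12 | 4·2+2·2+4·0 = 12
L: 1·6+4·4+2·7 = 36 | 4·2+2·8+4·3 = 36
G: 1·2+4·4+2·5 = 28 | 4·0+2·4+4·5 = 28
Q: 1·6+4·1+2·5 = 20 | 4·2+2·6+4·0 = 20
gcd(1,4,2,4,2,4) = 1

Coefficients: [1, 4, 2, 4, 2, 4]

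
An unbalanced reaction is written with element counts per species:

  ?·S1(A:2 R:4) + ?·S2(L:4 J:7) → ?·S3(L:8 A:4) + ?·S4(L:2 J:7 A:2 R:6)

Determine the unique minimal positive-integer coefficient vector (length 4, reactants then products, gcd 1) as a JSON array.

L: 6·0+4·4 = 16 | 1·8+4·2 = 16
J: 6·0+4·7 = 28 | 1·0+4·7 = 28
A: 6·2+4·0 = 12 | 1·4+4·2 = 12
R: 6·4+4·0 = 24 | 1·0+4·6 = 24
gcd(6,4,1,4) = 1

Coefficients: [6, 4, 1, 4]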